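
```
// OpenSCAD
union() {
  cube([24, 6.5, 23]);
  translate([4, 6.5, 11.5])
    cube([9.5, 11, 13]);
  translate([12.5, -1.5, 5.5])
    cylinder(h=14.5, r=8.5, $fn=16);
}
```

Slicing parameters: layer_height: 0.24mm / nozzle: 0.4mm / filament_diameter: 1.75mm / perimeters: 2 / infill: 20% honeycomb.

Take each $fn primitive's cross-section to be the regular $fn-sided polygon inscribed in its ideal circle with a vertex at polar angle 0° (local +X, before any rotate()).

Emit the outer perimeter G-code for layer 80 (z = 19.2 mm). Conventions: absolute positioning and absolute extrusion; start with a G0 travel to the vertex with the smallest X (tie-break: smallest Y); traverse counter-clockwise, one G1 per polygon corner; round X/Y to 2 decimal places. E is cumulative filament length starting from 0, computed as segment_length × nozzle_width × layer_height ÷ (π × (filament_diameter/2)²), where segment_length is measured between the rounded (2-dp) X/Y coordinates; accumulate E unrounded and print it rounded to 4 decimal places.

At z = 19.2 mm: the cube is present — its section is the full 24×6.5 rectangle; the 9.5×11 cube at (4, 6.5) contributes its full rectangle; the r=8.5 cylinder at (12.5, -1.5) gives a regular 16-gon of circumradius 8.5 (constant along its height); Combining (union): the regions partially overlap (shared area 85.32 mm²), so overlapping operands fuse into one piece — 1 connected region. The outline is a single polygon with 20 vertices. Extrusion per mm of travel: 0.4 × 0.24 / (π × 0.875²) = 0.039912. Accumulating E over each segment gives final E = 3.8282.

G0 X0.00 Y0.00 Z19.20
G1 X4.30 Y0.00 E0.1716
G1 X4.00 Y-1.50 E0.2327
G1 X4.65 Y-4.75 E0.3650
G1 X6.49 Y-7.51 E0.4974
G1 X9.25 Y-9.35 E0.6297
G1 X12.50 Y-10.00 E0.7620
G1 X15.75 Y-9.35 E0.8943
G1 X18.51 Y-7.51 E1.0267
G1 X20.35 Y-4.75 E1.1591
G1 X21.00 Y-1.50 E1.2914
G1 X20.70 Y0.00 E1.3524
G1 X24.00 Y0.00 E1.4841
G1 X24.00 Y6.50 E1.7436
G1 X15.01 Y6.50 E2.1024
G1 X13.50 Y6.80 E2.1638
G1 X13.50 Y17.50 E2.5909
G1 X4.00 Y17.50 E2.9701
G1 X4.00 Y6.50 E3.4091
G1 X0.00 Y6.50 E3.5687
G1 X0.00 Y0.00 E3.8282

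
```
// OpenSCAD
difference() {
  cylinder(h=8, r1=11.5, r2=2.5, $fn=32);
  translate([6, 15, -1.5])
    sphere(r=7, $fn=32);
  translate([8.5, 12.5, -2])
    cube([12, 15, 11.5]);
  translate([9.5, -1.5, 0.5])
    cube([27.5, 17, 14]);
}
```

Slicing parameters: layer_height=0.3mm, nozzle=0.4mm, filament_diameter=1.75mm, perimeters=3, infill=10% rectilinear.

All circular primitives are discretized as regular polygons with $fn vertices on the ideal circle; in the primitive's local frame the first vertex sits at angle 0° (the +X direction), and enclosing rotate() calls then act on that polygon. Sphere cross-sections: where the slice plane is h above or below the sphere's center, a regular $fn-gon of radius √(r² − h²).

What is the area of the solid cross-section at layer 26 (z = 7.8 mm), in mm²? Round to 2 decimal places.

23.18 mm²

At z = 7.8 mm: the cone (r1=11.5→r2=2.5) has section circumradius 2.725 here — a regular 32-gon (area = (32/2)·2.725²·sin(360°/32) = 23.18 mm²); the sphere at (6, 15) is not intersected at this z (|z−center|=9.300 > r=7); the 12×15 cube at (8.5, 12.5) contributes its full rectangle (area 180.00 mm²); the 27.5×17 cube at (9.5, -1.5) contributes its full rectangle (area 467.50 mm²); Taking the first minus the rest: starting from the cone (23.18 mm²), the 12×15 cube at (8.5, 12.5) misses the remaining region (no effect); the 27.5×17 cube at (9.5, -1.5) misses the remaining region (no effect) — area = 23.18 mm². Overall, the cross-section is a single solid region. Net area = 23.18 mm².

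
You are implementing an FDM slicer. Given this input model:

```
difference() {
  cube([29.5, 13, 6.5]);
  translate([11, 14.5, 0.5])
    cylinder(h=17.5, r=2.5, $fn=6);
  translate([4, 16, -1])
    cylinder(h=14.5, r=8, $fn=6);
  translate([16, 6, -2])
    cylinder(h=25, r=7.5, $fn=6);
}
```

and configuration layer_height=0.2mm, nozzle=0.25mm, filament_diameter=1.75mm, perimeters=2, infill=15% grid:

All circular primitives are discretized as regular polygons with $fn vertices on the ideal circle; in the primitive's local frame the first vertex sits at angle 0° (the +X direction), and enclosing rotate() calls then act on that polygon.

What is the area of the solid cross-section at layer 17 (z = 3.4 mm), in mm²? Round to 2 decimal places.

At z = 3.4 mm: the cube is present — its section is the full 29.5×13 rectangle (area 383.50 mm²); the r=2.5 cylinder at (11, 14.5) contributes a regular 6-gon of circumradius 2.5 (area = (6/2)·2.500²·sin(360°/6) = 16.24 mm²); the r=8 cylinder at (4, 16) gives a regular 6-gon of circumradius 8 (constant along its height) (area = (6/2)·8.000²·sin(360°/6) = 166.28 mm²); the r=7.5 cylinder at (16, 6) contributes a regular 6-gon of circumradius 7.5 (area = (6/2)·7.500²·sin(360°/6) = 146.14 mm²); Subtracting the remaining from the first: starting from the 29.5×13 cube (383.50 mm²), the r=2.5 cylinder at (11, 14.5) partially overlaps it — only the 1.92 mm² overlap (of its 16.24 mm²) is removed, clipping the outline; the r=8 cylinder at (4, 16) partially overlaps it — only the 35.54 mm² overlap (of its 166.28 mm²) is removed, clipping the outline; the r=7.5 cylinder at (16, 6) partially overlaps it — only the 142.27 mm² overlap (of its 146.14 mm²) is removed, clipping the outline — area = 203.77 mm². Overall, the cross-section has 2 separate islands. Net area = 203.77 mm².

203.77 mm²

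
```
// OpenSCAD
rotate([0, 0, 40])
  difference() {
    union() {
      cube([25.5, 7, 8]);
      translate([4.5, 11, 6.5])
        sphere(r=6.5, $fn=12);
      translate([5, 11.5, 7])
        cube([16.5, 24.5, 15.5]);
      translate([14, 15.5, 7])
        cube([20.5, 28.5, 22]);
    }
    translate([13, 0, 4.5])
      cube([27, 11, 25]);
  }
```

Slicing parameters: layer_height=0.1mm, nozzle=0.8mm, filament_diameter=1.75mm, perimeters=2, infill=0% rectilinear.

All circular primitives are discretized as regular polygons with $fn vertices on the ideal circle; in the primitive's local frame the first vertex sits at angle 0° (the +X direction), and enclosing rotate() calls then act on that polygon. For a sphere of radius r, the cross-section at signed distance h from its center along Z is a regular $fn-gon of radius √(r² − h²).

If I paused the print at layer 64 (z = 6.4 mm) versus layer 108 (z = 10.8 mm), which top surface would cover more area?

Layer 64 (z = 6.4): the cube is present — its section is the full 25.5×7 rectangle (area 178.50 mm²); the sphere at (4.5, 11): section is a regular 12-gon, circumradius = √(r²−h²) = √(6.5²−0.1²) = 6.499 (area = (12/2)·6.499²·sin(360°/12) = 126.72 mm²); the cube at (5, 11.5) is absent (z outside [7, 22.5]); the cube at (14, 15.5) does not reach this height (z outside [7, 29]); Merging all regions: the regions partially overlap — summed areas 305.22 mm² minus the doubly-counted overlap 15.99 mm² gives 289.23 mm² — area = 289.23 mm²; the cube at (13, 0) is present — its section is the full 27×11 rectangle (area 297.00 mm²); Taking the first minus the rest: starting from that combined region (289.23 mm²), the 27×11 cube at (13, 0) partially overlaps it — only the 87.50 mm² overlap (of its 297.00 mm²) is removed, clipping the outline — area = 201.73 mm²; (rotated 40° about Z; rotation is an isometry so areas/perimeters/island counts are preserved). So its area = 201.73 mm². Layer 108 (z = 10.8): the cube does not reach this height (z outside [0, 8]); the sphere at (4.5, 11): section is a regular 12-gon, circumradius = √(r²−h²) = √(6.5²−4.3²) = 4.874 (area = (12/2)·4.874²·sin(360°/12) = 71.28 mm²); the 16.5×24.5 cube at (5, 11.5) contributes its full rectangle (area 404.25 mm²); the 20.5×28.5 cube at (14, 15.5) contributes its full rectangle (area 584.25 mm²); Merging all regions: the regions partially overlap — summed areas 1059.78 mm² minus the doubly-counted overlap 167.01 mm² gives 892.77 mm² — area = 892.77 mm²; the cube at (13, 0) (footprint 27×11) is included at this height (area 297.00 mm²); Subtracting the remaining from the first: starting from that combined region (892.77 mm²), the 27×11 cube at (13, 0) misses the remaining region (no effect) — area = 892.77 mm²; (rotated 40° about Z; rotation is an isometry so areas/perimeters/island counts are preserved). So its area = 892.77 mm². Layer 108 is larger (892.77 vs 201.73 mm²).

layer 108 (z = 10.8 mm)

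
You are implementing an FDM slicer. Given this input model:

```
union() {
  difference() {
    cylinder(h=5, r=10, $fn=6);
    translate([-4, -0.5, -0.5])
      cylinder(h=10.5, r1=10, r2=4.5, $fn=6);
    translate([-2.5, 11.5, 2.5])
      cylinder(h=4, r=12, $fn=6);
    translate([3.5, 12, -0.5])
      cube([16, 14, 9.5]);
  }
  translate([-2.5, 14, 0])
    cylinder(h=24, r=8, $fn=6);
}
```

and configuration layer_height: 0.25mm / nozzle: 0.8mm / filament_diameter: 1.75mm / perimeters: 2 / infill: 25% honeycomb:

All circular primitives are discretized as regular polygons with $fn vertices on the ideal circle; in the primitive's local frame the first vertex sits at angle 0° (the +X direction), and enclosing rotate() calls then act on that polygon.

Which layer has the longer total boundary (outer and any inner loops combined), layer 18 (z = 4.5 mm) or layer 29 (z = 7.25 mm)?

layer 18 (z = 4.5 mm)

Layer 18 (z = 4.5): the cylinder: section is a regular 6-gon, circumradius r=10 (perimeter = 2·6·10.000·sin(180°/6) = 60.00 mm); the cone at (-4, -0.5) (r1=10→r2=4.5) has section circumradius 7.381 here — a regular 6-gon (perimeter = 2·6·7.381·sin(180°/6) = 44.29 mm); the r=12 cylinder at (-2.5, 11.5) contributes a regular 6-gon of circumradius 12 (perimeter = 2·6·12.000·sin(180°/6) = 72.00 mm); the 16×14 cube at (3.5, 12) contributes its full rectangle (perimeter 60.00 mm); Subtracting the remaining from the first: starting from the r=10 cylinder, the cone at (-4, -0.5) partially overlaps it — only the 123.74 mm² overlap (of its 141.54 mm²) is removed, clipping the outline; the r=12 cylinder at (-2.5, 11.5) partially overlaps it — only the 50.28 mm² overlap (of its 374.12 mm²) is removed, clipping the outline; the 16×14 cube at (3.5, 12) misses the remaining region (no effect) — boundary = 51.04 mm; the cylinder at (-2.5, 14): section is a regular 6-gon, circumradius r=8 (perimeter = 2·6·8.000·sin(180°/6) = 48.00 mm); Merging all regions: the 2 present regions are separate (no shared area or edge), so areas and boundary lengths simply add and each stays a separate island — boundary = 99.04 mm. So its perimeter = 99.04 mm. Layer 29 (z = 7.25): the cylinder is not intersected at this z (z outside [0, 5]); the cone at (-4, -0.5): at t=0.738 of its height the radius interpolates to r₁+(r₂−r₁)t = 5.940, giving a regular 6-gon of that circumradius (perimeter = 2·6·5.940·sin(180°/6) = 35.64 mm); the cylinder at (-2.5, 11.5) is absent (z outside [2.5, 6.5]); the 16×14 cube at (3.5, 12) contributes its full rectangle (perimeter 60.00 mm); After the difference (first − rest): the first operand is absent here, so nothing remains; the cylinder at (-2.5, 14): section is a regular 6-gon, circumradius r=8 (perimeter = 2·6·8.000·sin(180°/6) = 48.00 mm); Taking the union: only the r=8 cylinder at (-2.5, 14) is present, so the union is just that shape — boundary = 48.00 mm. So its perimeter = 48.00 mm. Layer 18 is larger (99.04 vs 48.00 mm).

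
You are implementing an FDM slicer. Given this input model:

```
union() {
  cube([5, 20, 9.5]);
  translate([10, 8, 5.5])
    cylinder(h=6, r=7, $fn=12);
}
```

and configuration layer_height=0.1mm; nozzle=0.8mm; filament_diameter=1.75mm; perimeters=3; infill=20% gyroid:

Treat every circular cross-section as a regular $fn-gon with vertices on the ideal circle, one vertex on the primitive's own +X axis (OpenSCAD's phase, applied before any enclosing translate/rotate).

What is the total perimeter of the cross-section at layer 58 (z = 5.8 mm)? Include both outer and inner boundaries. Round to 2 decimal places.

74.11 mm

At z = 5.8 mm: the cube (footprint 5×20) is included at this height (perimeter 50.00 mm); the r=7 cylinder at (10, 8) gives a regular 12-gon of circumradius 7 (constant along its height) (perimeter = 2·12·7.000·sin(180°/12) = 43.48 mm); Merging all regions: the regions partially overlap (shared area 11.85 mm²), so the edge portions inside another operand are dropped and the merged outline is re-measured after clipping — boundary = 74.11 mm. Overall, the cross-section is a single solid region. Total boundary length (outer) = 74.11 mm.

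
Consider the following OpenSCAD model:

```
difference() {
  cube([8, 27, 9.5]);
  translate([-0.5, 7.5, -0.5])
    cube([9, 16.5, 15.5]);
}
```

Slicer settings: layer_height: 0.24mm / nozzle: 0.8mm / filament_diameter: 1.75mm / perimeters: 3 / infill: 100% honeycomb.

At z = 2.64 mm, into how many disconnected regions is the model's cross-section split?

At z = 2.64 mm: the cube (footprint 8×27) is included at this height; the cube at (-0.5, 7.5) is present — its section is the full 9×16.5 rectangle; Subtracting the remaining from the first: starting from the 8×27 cube, the 9×16.5 cube at (-0.5, 7.5) partially overlaps it — only the 132.00 mm² overlap (of its 148.50 mm²) is removed, clipping the outline — 2 connected regions. The result has 2 disconnected regions.

2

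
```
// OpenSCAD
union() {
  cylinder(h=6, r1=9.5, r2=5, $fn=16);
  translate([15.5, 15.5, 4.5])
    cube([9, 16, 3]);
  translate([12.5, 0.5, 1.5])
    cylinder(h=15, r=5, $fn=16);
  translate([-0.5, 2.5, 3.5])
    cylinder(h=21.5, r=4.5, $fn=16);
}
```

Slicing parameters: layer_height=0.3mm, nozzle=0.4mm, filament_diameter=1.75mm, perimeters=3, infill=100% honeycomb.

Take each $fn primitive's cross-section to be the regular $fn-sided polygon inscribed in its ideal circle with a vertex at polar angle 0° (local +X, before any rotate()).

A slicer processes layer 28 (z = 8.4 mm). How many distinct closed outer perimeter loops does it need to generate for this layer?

At z = 8.4 mm: the cone is absent (z outside [0, 6]); the cube at (15.5, 15.5) is absent (z outside [4.5, 7.5]); the cylinder at (12.5, 0.5): section is a regular 16-gon, circumradius r=5; the r=4.5 cylinder at (-0.5, 2.5) gives a regular 16-gon of circumradius 4.5 (constant along its height); Merging all regions: the 2 present regions are separate (no shared area or edge), so areas and boundary lengths simply add and each stays a separate island — 2 connected regions. The result has 2 disconnected regions.

2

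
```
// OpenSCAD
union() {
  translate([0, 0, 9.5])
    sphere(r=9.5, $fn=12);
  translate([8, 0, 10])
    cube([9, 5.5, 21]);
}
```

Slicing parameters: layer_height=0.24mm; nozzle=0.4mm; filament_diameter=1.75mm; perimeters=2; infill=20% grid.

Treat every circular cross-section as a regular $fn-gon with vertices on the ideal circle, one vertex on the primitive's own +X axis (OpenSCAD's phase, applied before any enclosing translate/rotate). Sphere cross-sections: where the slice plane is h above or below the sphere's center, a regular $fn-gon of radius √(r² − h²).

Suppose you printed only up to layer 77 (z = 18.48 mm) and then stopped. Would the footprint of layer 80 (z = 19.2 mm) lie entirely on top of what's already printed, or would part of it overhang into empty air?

entirely on top

Compare the two slices. At z = 18.48: the r=9.5 sphere contributes a regular 12-gon of circumradius √(9.5²−8.98²) = 3.100 (area = (12/2)·3.100²·sin(360°/12) = 28.83 mm²); the 9×5.5 cube at (8, 0) contributes its full rectangle (area 49.50 mm²); Taking the union: the 2 present regions are separate (no shared area or edge), so areas and boundary lengths simply add and each stays a separate island — area = 78.33 mm². At z = 19.2: the sphere is not intersected at this z (|z−center|=9.700 > r=9.5); the 9×5.5 cube at (8, 0) contributes its full rectangle (area 49.50 mm²); Taking the union: only the 9×5.5 cube at (8, 0) is present, so the union is just that shape — area = 49.50 mm². Checking containment: the cross-section at z = 19.2 is a subset of the cross-section at z = 18.48.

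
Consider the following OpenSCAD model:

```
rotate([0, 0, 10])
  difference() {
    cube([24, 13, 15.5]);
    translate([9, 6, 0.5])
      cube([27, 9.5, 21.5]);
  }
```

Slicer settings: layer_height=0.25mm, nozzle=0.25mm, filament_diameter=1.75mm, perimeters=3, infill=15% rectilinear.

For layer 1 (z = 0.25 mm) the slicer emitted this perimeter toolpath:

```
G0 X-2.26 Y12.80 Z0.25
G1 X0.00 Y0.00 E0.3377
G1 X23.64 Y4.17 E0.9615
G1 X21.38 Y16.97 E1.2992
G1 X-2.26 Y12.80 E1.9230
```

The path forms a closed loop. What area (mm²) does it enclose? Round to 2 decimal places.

312.02 mm²

Apply the shoelace formula to the sequence of (X, Y) vertices; enclosed area = 312.02 mm².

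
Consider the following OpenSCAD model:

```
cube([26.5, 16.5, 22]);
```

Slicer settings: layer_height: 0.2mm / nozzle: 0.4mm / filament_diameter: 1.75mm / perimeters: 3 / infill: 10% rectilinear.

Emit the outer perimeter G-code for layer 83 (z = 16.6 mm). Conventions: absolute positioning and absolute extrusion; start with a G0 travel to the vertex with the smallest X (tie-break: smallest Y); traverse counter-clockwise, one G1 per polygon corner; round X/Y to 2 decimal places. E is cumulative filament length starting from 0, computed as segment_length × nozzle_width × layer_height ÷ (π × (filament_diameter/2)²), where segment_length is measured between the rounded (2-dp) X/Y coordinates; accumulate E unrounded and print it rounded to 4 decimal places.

At z = 16.6 mm: the 26.5×16.5 cube contributes its full rectangle. The outline is a single polygon with 4 vertices. Extrusion per mm of travel: 0.4 × 0.2 / (π × 0.875²) = 0.033260. Accumulating E over each segment gives final E = 2.8604.

G0 X0.00 Y0.00 Z16.60
G1 X26.50 Y0.00 E0.8814
G1 X26.50 Y16.50 E1.4302
G1 X0.00 Y16.50 E2.3116
G1 X0.00 Y0.00 E2.8604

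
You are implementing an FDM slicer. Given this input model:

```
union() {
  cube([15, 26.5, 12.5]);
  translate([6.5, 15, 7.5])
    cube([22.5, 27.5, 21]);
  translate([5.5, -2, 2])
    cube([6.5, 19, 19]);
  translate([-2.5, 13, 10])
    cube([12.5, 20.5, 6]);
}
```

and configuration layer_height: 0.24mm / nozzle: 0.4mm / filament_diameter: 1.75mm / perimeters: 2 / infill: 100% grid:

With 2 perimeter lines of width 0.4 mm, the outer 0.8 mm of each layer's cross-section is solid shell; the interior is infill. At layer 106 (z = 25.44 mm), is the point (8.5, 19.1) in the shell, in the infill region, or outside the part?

infill

At z = 25.44 mm: the cube is not intersected at this z (z outside [0, 12.5]); the 22.5×27.5 cube at (6.5, 15) contributes its full rectangle; the cube at (5.5, -2) does not reach this height (z outside [2, 21]); the cube at (-2.5, 13) does not reach this height (z outside [10, 16]); Combining (union): only the 22.5×27.5 cube at (6.5, 15) is present, so the union is just that shape — 1 connected region. Overall, the cross-section is a single solid region. The nearest boundary edge runs (6.50, 42.50)→(6.50, 15.00); distance from the point to it = 2.00 mm. The point is inside the cross-section and 2.00 mm from the nearest boundary — more than the 0.8 mm shell width (2 × 0.4), so it's in the infill interior.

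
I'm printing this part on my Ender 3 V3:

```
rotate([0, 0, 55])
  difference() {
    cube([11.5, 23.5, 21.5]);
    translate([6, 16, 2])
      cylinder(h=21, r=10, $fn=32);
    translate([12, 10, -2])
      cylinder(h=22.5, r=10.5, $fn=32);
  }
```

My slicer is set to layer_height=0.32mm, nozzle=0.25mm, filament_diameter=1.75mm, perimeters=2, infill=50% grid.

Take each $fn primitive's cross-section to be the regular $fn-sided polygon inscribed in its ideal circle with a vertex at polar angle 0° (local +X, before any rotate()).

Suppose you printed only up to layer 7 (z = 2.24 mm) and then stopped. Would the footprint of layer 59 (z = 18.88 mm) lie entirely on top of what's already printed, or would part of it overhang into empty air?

entirely on top

Compare the two slices. At z = 2.24: the cube (footprint 11.5×23.5) is included at this height (area 270.25 mm²); the cylinder at (6, 16): section is a regular 32-gon, circumradius r=10 (area = (32/2)·10.000²·sin(360°/32) = 312.14 mm²); the r=10.5 cylinder at (12, 10) gives a regular 32-gon of circumradius 10.5 (constant along its height) (area = (32/2)·10.500²·sin(360°/32) = 344.14 mm²); After the difference (first − rest): starting from the 11.5×23.5 cube (270.25 mm²), the r=10 cylinder at (6, 16) partially overlaps it — only the 194.12 mm² overlap (of its 312.14 mm²) is removed, clipping the outline; the r=10.5 cylinder at (12, 10) partially overlaps it — only the 45.43 mm² overlap (of its 344.14 mm²) is removed, clipping the outline — area = 30.70 mm²; (whole slice rotated 55° about Z — lengths, areas and connectivity unchanged). At z = 18.88: the 11.5×23.5 cube contributes its full rectangle (area 270.25 mm²); the r=10 cylinder at (6, 16) contributes a regular 32-gon of circumradius 10 (area = (32/2)·10.000²·sin(360°/32) = 312.14 mm²); the r=10.5 cylinder at (12, 10) gives a regular 32-gon of circumradius 10.5 (constant along its height) (area = (32/2)·10.500²·sin(360°/32) = 344.14 mm²); Taking the first minus the rest: starting from the 11.5×23.5 cube (270.25 mm²), the r=10 cylinder at (6, 16) partially overlaps it — only the 194.12 mm² overlap (of its 312.14 mm²) is removed, clipping the outline; the r=10.5 cylinder at (12, 10) partially overlaps it — only the 45.43 mm² overlap (of its 344.14 mm²) is removed, clipping the outline — area = 30.70 mm²; (whole slice rotated 55° about Z — lengths, areas and connectivity unchanged). Checking containment: the cross-section at z = 18.88 is a subset of the cross-section at z = 2.24.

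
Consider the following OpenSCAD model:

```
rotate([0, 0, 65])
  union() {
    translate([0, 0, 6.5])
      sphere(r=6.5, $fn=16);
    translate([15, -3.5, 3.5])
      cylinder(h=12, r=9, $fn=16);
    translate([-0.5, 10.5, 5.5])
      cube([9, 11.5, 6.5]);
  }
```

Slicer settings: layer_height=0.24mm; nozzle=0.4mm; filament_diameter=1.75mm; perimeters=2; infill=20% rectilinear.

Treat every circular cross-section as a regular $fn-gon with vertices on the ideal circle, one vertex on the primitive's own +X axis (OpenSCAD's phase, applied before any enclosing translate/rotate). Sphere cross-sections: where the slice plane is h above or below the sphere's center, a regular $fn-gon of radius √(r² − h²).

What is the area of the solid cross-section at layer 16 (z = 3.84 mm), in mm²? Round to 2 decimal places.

355.66 mm²

At z = 3.84 mm: the r=6.5 sphere contributes a regular 16-gon of circumradius √(6.5²−2.66²) = 5.931 (area = (16/2)·5.931²·sin(360°/16) = 107.69 mm²); the r=9 cylinder at (15, -3.5) gives a regular 16-gon of circumradius 9 (constant along its height) (area = (16/2)·9.000²·sin(360°/16) = 247.98 mm²); the cube at (-0.5, 10.5) does not reach this height (z outside [5.5, 12]); Merging all regions: the 2 present regions are separate (no shared area or edge), so areas and boundary lengths simply add and each stays a separate island — area = 355.66 mm²; (whole slice rotated 65° about Z — lengths, areas and connectivity unchanged). Overall, the cross-section has 2 separate islands. Net area = 355.66 mm².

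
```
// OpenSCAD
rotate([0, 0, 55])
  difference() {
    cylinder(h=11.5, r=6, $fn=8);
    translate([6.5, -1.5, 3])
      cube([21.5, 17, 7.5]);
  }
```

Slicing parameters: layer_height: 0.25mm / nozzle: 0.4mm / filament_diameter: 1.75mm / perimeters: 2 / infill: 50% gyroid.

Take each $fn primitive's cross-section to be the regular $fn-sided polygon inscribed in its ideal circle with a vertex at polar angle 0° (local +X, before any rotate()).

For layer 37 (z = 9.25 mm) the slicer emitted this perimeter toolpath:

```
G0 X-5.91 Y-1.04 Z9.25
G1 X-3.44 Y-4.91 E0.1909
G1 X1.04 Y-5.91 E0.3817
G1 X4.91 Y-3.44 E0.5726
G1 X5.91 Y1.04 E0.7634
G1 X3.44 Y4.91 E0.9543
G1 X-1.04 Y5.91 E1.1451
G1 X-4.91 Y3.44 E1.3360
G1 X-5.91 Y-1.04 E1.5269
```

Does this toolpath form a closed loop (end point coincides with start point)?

Start point (G0): (-5.91, -1.04). End point (last G1): the path returns to the start — closed.

yes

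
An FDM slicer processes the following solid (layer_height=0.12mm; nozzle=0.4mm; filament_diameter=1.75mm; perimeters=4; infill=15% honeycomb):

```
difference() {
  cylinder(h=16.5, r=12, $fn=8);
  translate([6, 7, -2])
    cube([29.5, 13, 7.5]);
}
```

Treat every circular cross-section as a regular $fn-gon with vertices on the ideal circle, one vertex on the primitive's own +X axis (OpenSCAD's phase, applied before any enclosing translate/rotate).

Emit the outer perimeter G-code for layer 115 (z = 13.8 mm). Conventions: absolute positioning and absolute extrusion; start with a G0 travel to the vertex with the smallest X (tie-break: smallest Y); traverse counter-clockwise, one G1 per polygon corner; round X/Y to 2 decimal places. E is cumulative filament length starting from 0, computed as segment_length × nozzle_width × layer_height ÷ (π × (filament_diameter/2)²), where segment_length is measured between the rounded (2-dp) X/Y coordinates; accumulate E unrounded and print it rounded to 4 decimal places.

At z = 13.8 mm: the r=12 cylinder contributes a regular 8-gon of circumradius 12; the cube at (6, 7) is not intersected at this z (z outside [-2, 5.5]); Subtracting the remaining from the first: none of the subtracted shapes is present at this height, so the r=12 cylinder is unchanged — 1 connected region. The outline is a single polygon with 8 vertices. Extrusion per mm of travel: 0.4 × 0.12 / (π × 0.875²) = 0.019956. Accumulating E over each segment gives final E = 1.4667.

G0 X-12.00 Y0.00 Z13.80
G1 X-8.49 Y-8.49 E0.1833
G1 X0.00 Y-12.00 E0.3667
G1 X8.49 Y-8.49 E0.5500
G1 X12.00 Y0.00 E0.7333
G1 X8.49 Y8.49 E0.9167
G1 X0.00 Y12.00 E1.1000
G1 X-8.49 Y8.49 E1.2833
G1 X-12.00 Y0.00 E1.4667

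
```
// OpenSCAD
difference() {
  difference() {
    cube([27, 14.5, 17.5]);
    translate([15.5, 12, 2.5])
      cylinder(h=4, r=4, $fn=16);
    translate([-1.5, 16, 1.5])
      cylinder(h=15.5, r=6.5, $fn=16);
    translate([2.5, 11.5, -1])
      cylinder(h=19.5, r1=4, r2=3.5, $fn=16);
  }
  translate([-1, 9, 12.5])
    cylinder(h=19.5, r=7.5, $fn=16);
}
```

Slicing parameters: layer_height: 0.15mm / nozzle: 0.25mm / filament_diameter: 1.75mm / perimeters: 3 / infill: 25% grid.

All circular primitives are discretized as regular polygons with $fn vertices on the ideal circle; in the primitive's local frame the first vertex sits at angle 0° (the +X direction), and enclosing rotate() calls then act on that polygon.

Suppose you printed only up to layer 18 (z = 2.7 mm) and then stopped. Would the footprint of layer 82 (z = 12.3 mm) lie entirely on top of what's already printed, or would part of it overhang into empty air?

part overhangs

Compare the two slices. At z = 2.7: the 27×14.5 cube contributes its full rectangle (area 391.50 mm²); the r=4 cylinder at (15.5, 12) contributes a regular 16-gon of circumradius 4 (area = (16/2)·4.000²·sin(360°/16) = 48.98 mm²); the cylinder at (-1.5, 16): section is a regular 16-gon, circumradius r=6.5 (area = (16/2)·6.500²·sin(360°/16) = 129.35 mm²); the cone at (2.5, 11.5) contributes a regular 16-gon of circumradius 3.905 (interpolated between r1=4 and r2=3.5 at t=0.190) (area = (16/2)·3.905²·sin(360°/16) = 46.69 mm²); Taking the first minus the rest: starting from the 27×14.5 cube (391.50 mm²), the r=4 cylinder at (15.5, 12) partially overlaps it — only the 42.81 mm² overlap (of its 48.98 mm²) is removed, clipping the outline; the r=6.5 cylinder at (-1.5, 16) partially overlaps it — only the 15.53 mm² overlap (of its 129.35 mm²) is removed, clipping the outline; the cone at (2.5, 11.5) partially overlaps it — only the 22.81 mm² overlap (of its 46.69 mm²) is removed, clipping the outline — area = 310.35 mm²; the cylinder at (-1, 9) is not intersected at this z (z outside [12.5, 32]); After the difference (first − rest): none of the subtracted shapes is present at this height, so that combined region is unchanged — area = 310.35 mm². At z = 12.3: the 27×14.5 cube contributes its full rectangle (area 391.50 mm²); the cylinder at (15.5, 12) is absent (z outside [2.5, 6.5]); the r=6.5 cylinder at (-1.5, 16) contributes a regular 16-gon of circumradius 6.5 (area = (16/2)·6.500²·sin(360°/16) = 129.35 mm²); the cone at (2.5, 11.5) contributes a regular 16-gon of circumradius 3.659 (interpolated between r1=4 and r2=3.5 at t=0.682) (area = (16/2)·3.659²·sin(360°/16) = 40.99 mm²); Subtracting the remaining from the first: starting from the 27×14.5 cube (391.50 mm²), the r=6.5 cylinder at (-1.5, 16) partially overlaps it — only the 15.53 mm² overlap (of its 129.35 mm²) is removed, clipping the outline; the cone at (2.5, 11.5) partially overlaps it — only the 19.88 mm² overlap (of its 40.99 mm²) is removed, clipping the outline — area = 356.08 mm²; the cylinder at (-1, 9) is absent (z outside [12.5, 32]); Taking the first minus the rest: none of the subtracted shapes is present at this height, so the result so far is unchanged — area = 356.08 mm². Checking containment: at z = 12.3 the cross-section extends beyond the z = 2.7 cross-section by about 45.73 mm².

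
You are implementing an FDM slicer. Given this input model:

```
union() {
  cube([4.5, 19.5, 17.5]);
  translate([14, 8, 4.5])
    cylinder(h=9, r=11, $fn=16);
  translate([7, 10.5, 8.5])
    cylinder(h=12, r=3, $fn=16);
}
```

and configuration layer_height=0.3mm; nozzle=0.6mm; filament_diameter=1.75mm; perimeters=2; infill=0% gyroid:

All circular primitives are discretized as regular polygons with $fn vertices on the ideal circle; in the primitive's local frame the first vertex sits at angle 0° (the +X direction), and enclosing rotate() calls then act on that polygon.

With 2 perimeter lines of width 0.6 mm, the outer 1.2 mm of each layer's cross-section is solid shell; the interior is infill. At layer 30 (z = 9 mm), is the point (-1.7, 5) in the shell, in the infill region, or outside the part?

At z = 9 mm: the cube (footprint 4.5×19.5) is included at this height; the r=11 cylinder at (14, 8) gives a regular 16-gon of circumradius 11 (constant along its height); the cylinder at (7, 10.5): section is a regular 16-gon, circumradius r=3; Merging all regions: the regions partially overlap (shared area 37.31 mm²), so overlapping operands fuse into one piece — 1 connected region. Overall, the cross-section is a single solid region. The nearest boundary edge runs (0.00, 0.00)→(0.00, 19.50); distance from the point to it = 1.70 mm. The point is not inside any of the regions above, so it lies outside the cross-section (1.70 mm from the nearest boundary).

outside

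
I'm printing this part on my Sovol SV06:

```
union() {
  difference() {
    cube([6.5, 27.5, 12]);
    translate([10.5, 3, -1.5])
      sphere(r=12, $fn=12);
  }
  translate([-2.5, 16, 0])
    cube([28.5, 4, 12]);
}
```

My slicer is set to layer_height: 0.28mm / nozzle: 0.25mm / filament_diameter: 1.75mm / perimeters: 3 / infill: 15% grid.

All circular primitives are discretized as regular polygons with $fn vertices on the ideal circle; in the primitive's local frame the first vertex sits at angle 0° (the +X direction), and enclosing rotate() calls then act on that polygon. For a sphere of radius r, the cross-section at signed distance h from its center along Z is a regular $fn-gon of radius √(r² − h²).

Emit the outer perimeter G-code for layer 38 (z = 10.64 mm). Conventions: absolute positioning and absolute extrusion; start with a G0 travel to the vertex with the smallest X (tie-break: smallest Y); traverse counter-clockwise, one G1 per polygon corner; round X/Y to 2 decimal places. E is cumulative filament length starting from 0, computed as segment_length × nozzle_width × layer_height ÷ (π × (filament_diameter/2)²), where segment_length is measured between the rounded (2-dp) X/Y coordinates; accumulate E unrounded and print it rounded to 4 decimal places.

At z = 10.64 mm: the 6.5×27.5 cube contributes its full rectangle; the sphere at (10.5, 3) is absent (|z−center|=12.140 > r=12); After the difference (first − rest): none of the subtracted shapes is present at this height, so the 6.5×27.5 cube is unchanged — 1 connected region; the 28.5×4 cube at (-2.5, 16) contributes its full rectangle; Merging all regions: the regions partially overlap (shared area 26.00 mm²), so overlapping operands fuse into one piece — 1 connected region. The outline is a single polygon with 12 vertices. Extrusion per mm of travel: 0.25 × 0.28 / (π × 0.875²) = 0.029103. Accumulating E over each segment gives final E = 3.2595.

G0 X-2.50 Y16.00 Z10.64
G1 X0.00 Y16.00 E0.0728
G1 X0.00 Y0.00 E0.5384
G1 X6.50 Y0.00 E0.7276
G1 X6.50 Y16.00 E1.1932
G1 X26.00 Y16.00 E1.7607
G1 X26.00 Y20.00 E1.8771
G1 X6.50 Y20.00 E2.4446
G1 X6.50 Y27.50 E2.6629
G1 X0.00 Y27.50 E2.8521
G1 X0.00 Y20.00 E3.0703
G1 X-2.50 Y20.00 E3.1431
G1 X-2.50 Y16.00 E3.2595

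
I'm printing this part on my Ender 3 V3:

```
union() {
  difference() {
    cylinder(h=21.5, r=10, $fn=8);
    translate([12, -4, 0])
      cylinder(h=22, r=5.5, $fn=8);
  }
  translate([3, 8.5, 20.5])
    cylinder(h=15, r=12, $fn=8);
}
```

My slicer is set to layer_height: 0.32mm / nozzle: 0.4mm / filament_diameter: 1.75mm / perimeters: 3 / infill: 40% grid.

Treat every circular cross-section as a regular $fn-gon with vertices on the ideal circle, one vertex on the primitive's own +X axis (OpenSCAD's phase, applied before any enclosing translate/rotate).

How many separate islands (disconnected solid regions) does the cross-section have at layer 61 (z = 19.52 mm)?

1

At z = 19.52 mm: the r=10 cylinder gives a regular 8-gon of circumradius 10 (constant along its height); the r=5.5 cylinder at (12, -4) contributes a regular 8-gon of circumradius 5.5; After the difference (first − rest): starting from the r=10 cylinder, the r=5.5 cylinder at (12, -4) partially overlaps it — only the 9.88 mm² overlap (of its 85.56 mm²) is removed, clipping the outline — 1 connected region; the cylinder at (3, 8.5) does not reach this height (z outside [20.5, 35.5]); Combining (union): only the result so far is present, so the union is just that shape — 1 connected region. Overall, the cross-section is a single solid region. Island count = 1.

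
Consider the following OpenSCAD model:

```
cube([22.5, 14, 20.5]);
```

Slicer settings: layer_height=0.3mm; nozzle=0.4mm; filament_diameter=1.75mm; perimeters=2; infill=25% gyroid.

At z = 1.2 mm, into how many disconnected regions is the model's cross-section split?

At z = 1.2 mm: the 22.5×14 cube contributes its full rectangle. The result has 1 disconnected region.

1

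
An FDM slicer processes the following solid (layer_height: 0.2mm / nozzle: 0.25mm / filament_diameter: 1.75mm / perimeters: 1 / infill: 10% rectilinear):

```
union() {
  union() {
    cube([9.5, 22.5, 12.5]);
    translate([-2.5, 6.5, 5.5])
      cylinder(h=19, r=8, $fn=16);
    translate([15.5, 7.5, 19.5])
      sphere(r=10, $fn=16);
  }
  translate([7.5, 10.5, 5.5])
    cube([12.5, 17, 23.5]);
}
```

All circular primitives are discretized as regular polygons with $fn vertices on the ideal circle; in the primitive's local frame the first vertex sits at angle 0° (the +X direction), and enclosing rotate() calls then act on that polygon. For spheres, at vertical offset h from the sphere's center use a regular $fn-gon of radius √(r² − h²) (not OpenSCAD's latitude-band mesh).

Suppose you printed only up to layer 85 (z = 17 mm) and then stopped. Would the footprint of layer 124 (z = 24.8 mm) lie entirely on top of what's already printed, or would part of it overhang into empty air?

entirely on top

Compare the two slices. At z = 17: the cube is not intersected at this z (z outside [0, 12.5]); the cylinder at (-2.5, 6.5): section is a regular 16-gon, circumradius r=8 (area = (16/2)·8.000²·sin(360°/16) = 195.93 mm²); the r=10 sphere at (15.5, 7.5) slices to a regular 16-gon of circumradius 9.682 (√(r²−h²) with h=2.5 from center) (area = (16/2)·9.682²·sin(360°/16) = 287.01 mm²); Taking the union: the 2 present regions are separate (no shared area or edge), so areas and boundary lengths simply add and each stays a separate island — area = 482.95 mm²; the 12.5×17 cube at (7.5, 10.5) contributes its full rectangle (area 212.50 mm²); Taking the union: the regions partially overlap — summed areas 695.45 mm² minus the doubly-counted overlap 70.12 mm² gives 625.32 mm² — area = 625.32 mm². At z = 24.8: the cube does not reach this height (z outside [0, 12.5]); the cylinder at (-2.5, 6.5) is not intersected at this z (z outside [5.5, 24.5]); the sphere at (15.5, 7.5): section is a regular 16-gon, circumradius = √(r²−h²) = √(10²−5.3²) = 8.480 (area = (16/2)·8.480²·sin(360°/16) = 220.15 mm²); Merging all regions: only the r=10 sphere at (15.5, 7.5) is present, so the union is just that shape — area = 220.15 mm²; the 12.5×17 cube at (7.5, 10.5) contributes its full rectangle (area 212.50 mm²); Combining (union): the regions partially overlap — summed areas 432.65 mm² minus the doubly-counted overlap 52.77 mm² gives 379.88 mm² — area = 379.88 mm². Checking containment: the cross-section at z = 24.8 is a subset of the cross-section at z = 17.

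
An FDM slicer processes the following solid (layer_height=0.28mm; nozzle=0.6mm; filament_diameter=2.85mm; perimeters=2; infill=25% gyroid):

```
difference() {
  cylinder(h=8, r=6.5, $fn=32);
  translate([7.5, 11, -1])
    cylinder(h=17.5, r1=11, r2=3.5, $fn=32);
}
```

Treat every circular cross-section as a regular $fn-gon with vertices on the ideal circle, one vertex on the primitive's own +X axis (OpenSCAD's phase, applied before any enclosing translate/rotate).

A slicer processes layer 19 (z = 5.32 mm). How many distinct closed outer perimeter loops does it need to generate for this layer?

1

At z = 5.32 mm: the r=6.5 cylinder gives a regular 32-gon of circumradius 6.5 (constant along its height); the cone at (7.5, 11): at t=0.361 of its height the radius interpolates to r₁+(r₂−r₁)t = 8.291, giving a regular 32-gon of that circumradius; After the difference (first − rest): starting from the r=6.5 cylinder, the cone at (7.5, 11) partially overlaps it — only the 6.05 mm² overlap (of its 214.59 mm²) is removed, clipping the outline — 1 connected region. The result has 1 disconnected region.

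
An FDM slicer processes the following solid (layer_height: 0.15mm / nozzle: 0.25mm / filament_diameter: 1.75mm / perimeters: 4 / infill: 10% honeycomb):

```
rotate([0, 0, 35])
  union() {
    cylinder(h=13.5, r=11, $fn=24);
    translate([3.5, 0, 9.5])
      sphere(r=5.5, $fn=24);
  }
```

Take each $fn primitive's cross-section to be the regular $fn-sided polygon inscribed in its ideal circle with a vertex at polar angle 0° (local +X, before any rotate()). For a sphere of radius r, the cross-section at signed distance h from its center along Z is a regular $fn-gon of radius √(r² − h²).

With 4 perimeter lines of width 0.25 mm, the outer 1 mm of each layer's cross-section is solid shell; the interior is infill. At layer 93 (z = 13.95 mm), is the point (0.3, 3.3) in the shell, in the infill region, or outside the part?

shell

At z = 13.95 mm: the cylinder is not intersected at this z (z outside [0, 13.5]); the r=5.5 sphere at (3.5, 0) contributes a regular 24-gon of circumradius √(5.5²−4.45²) = 3.232; Combining (union): only the r=5.5 sphere at (3.5, 0) is present, so the union is just that shape — 1 connected region; (rotated 35° about Z; rotation is an isometry so areas/perimeters/island counts are preserved). Overall, the cross-section is a single solid region. Undo the 35° rotation: the query point maps to (2.139, 2.531) in the un-rotated model frame. The nearest boundary edge runs (2.66, 3.12)→(1.88, 2.80); distance from the point to it = 0.35 mm. The point is inside the cross-section, 0.35 mm from the nearest boundary — within the 1 mm shell band (4 × 0.25).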